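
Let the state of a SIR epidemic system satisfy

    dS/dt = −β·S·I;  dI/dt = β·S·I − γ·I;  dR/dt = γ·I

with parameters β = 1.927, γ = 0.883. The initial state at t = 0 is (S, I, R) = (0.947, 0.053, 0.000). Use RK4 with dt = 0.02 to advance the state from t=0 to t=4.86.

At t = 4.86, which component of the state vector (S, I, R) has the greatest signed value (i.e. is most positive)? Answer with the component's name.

t=0.000: state=(0.947, 0.053, 0.000)
step 1 (dt=0.02): k1=(-0.097, 0.050, 0.047), k2=(-0.098, 0.050, 0.047), k3=(-0.098, 0.050, 0.047), k4=(-0.098, 0.051, 0.048); state += dt/6·(k1+2k2+2k3+k4)
t=0.020: state=(0.945, 0.054, 0.001)
t=0.040: state=(0.943, 0.055, 0.002)
t=0.060: state=(0.941, 0.056, 0.003)
continuing one RK4 step at a time; state shown every 10 steps (Δt=0.2):
t=0.200: state=(0.926, 0.064, 0.010)
t=0.400: state=(0.901, 0.076, 0.023)
t=0.600: state=(0.873, 0.090, 0.037)
t=0.800: state=(0.841, 0.105, 0.054)
t=1.000: state=(0.805, 0.120, 0.074)
t=1.200: state=(0.767, 0.137, 0.097)
t=1.400: state=(0.725, 0.153, 0.122)
t=1.600: state=(0.682, 0.168, 0.151)
t=1.800: state=(0.637, 0.181, 0.182)
t=2.000: state=(0.593, 0.193, 0.215)
t=2.200: state=(0.550, 0.201, 0.249)
t=2.400: state=(0.508, 0.207, 0.285)
t=2.600: state=(0.469, 0.209, 0.322)
t=2.800: state=(0.433, 0.208, 0.359)
t=3.000: state=(0.399, 0.205, 0.396)
t=3.200: state=(0.369, 0.199, 0.431)
t=3.400: state=(0.343, 0.192, 0.466)
t=3.600: state=(0.319, 0.182, 0.499)
t=3.800: state=(0.298, 0.172, 0.530)
t=4.000: state=(0.279, 0.161, 0.560)
t=4.200: state=(0.263, 0.150, 0.587)
t=4.400: state=(0.249, 0.139, 0.613)
t=4.600: state=(0.236, 0.128, 0.636)
t=4.800: state=(0.225, 0.117, 0.658)
t=4.860: state=(0.222, 0.114, 0.664)
compare at T: S=0.222, I=0.114, R=0.664

largest component: R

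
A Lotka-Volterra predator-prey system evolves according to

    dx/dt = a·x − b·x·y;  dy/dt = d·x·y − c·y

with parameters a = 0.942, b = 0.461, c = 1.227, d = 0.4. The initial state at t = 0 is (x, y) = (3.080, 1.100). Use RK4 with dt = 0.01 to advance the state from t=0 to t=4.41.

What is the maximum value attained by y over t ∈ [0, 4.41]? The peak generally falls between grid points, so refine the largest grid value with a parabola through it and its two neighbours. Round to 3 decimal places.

t=0.000: state=(3.080, 1.100)
step 1 (dt=0.01): k1=(1.339, 0.006), k2=(1.342, 0.008), k3=(1.342, 0.008), k4=(1.345, 0.011); state += dt/6·(k1+2k2+2k3+k4)
t=0.010: state=(3.093, 1.100)
t=0.020: state=(3.107, 1.100)
t=0.030: state=(3.120, 1.100)
continuing one RK4 step at a time; state shown every 20 steps (Δt=0.2):
t=0.200: state=(3.358, 1.113)
t=0.400: state=(3.653, 1.153)
t=0.600: state=(3.954, 1.223)
t=0.800: state=(4.245, 1.328)
t=1.000: state=(4.506, 1.475)
t=1.200: state=(4.707, 1.669)
t=1.400: state=(4.820, 1.913)
t=1.600: state=(4.815, 2.203)
t=1.800: state=(4.676, 2.522)
t=2.000: state=(4.409, 2.840)
t=2.200: state=(4.043, 3.117)
t=2.400: state=(3.626, 3.314)
t=2.600: state=(3.208, 3.408)
t=2.800: state=(2.829, 3.393)
t=3.000: state=(2.508, 3.285)
t=3.200: state=(2.254, 3.109)
t=3.400: state=(2.064, 2.890)
t=3.600: state=(1.930, 2.651)
t=3.800: state=(1.845, 2.412)
t=4.000: state=(1.802, 2.183)
t=4.200: state=(1.797, 1.972)
t=4.400: state=(1.825, 1.783)
t=4.410: state=(1.827, 1.774)
largest grid value and its neighbours: y(2.660)=3.41460, y(2.670)=3.41476, y(2.680)=3.41466
parabola through these three points peaks at t≈2.671 with y≈3.41476

max y = 3.415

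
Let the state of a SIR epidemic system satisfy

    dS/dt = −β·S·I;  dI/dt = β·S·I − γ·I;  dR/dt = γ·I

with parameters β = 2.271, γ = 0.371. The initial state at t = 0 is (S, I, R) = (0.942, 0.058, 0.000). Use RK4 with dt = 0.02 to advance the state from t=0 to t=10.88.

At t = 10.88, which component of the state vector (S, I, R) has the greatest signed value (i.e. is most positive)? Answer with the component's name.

t=0.000: state=(0.942, 0.058, 0.000)
step 1 (dt=0.02): k1=(-0.124, 0.103, 0.022), k2=(-0.126, 0.104, 0.022), k3=(-0.126, 0.104, 0.022), k4=(-0.128, 0.106, 0.022); state += dt/6·(k1+2k2+2k3+k4)
t=0.020: state=(0.939, 0.060, 0.000)
t=0.040: state=(0.937, 0.062, 0.001)
t=0.060: state=(0.934, 0.064, 0.001)
continuing one RK4 step at a time; state shown every 25 steps (Δt=0.5):
t=0.500: state=(0.849, 0.134, 0.017)
t=1.000: state=(0.679, 0.267, 0.053)
t=1.500: state=(0.458, 0.424, 0.118)
t=2.000: state=(0.265, 0.528, 0.207)
t=2.500: state=(0.143, 0.549, 0.308)
t=3.000: state=(0.078, 0.515, 0.408)
t=3.500: state=(0.045, 0.457, 0.498)
t=4.000: state=(0.028, 0.395, 0.577)
t=4.500: state=(0.018, 0.337, 0.645)
t=5.000: state=(0.013, 0.285, 0.702)
t=5.500: state=(0.010, 0.240, 0.751)
t=6.000: state=(0.007, 0.201, 0.792)
t=6.500: state=(0.006, 0.168, 0.826)
t=7.000: state=(0.005, 0.141, 0.854)
t=7.500: state=(0.004, 0.117, 0.878)
t=8.000: state=(0.004, 0.098, 0.898)
t=8.500: state=(0.003, 0.082, 0.915)
t=9.000: state=(0.003, 0.068, 0.929)
t=9.500: state=(0.003, 0.057, 0.940)
t=10.000: state=(0.003, 0.047, 0.950)
t=10.500: state=(0.003, 0.039, 0.958)
t=10.880: state=(0.003, 0.034, 0.963)
compare at T: S=0.003, I=0.034, R=0.963

largest component: R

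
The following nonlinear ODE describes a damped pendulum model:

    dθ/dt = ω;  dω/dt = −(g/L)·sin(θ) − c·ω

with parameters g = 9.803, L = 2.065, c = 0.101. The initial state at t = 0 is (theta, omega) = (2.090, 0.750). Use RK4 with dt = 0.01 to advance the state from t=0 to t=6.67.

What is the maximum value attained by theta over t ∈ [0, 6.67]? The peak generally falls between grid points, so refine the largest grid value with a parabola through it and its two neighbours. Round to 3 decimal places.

t=0.000: state=(2.090, 0.750)
step 1 (dt=0.01): k1=(0.750, -4.197), k2=(0.729, -4.186), k3=(0.729, -4.187), k4=(0.708, -4.176); state += dt/6·(k1+2k2+2k3+k4)
t=0.010: state=(2.097, 0.708)
t=0.020: state=(2.104, 0.666)
t=0.030: state=(2.111, 0.625)
continuing one RK4 step at a time; state shown every 25 steps (Δt=0.25):
t=0.250: state=(2.151, -0.255)
t=0.500: state=(1.961, -1.272)
t=0.750: state=(1.506, -2.382)
t=1.000: state=(0.779, -3.374)
t=1.250: state=(-0.122, -3.660)
t=1.500: state=(-0.967, -2.964)
t=1.750: state=(-1.563, -1.781)
t=2.000: state=(-1.857, -0.584)
t=2.250: state=(-1.862, 0.545)
t=2.500: state=(-1.584, 1.682)
t=2.750: state=(-1.024, 2.762)
t=3.000: state=(-0.241, 3.379)
t=3.250: state=(0.587, 3.089)
t=3.500: state=(1.243, 2.084)
t=3.750: state=(1.614, 0.875)
t=4.000: state=(1.683, -0.312)
t=4.250: state=(1.459, -1.474)
t=4.500: state=(0.954, -2.529)
t=4.750: state=(0.233, -3.118)
t=5.000: state=(-0.532, -2.862)
t=5.250: state=(-1.139, -1.918)
t=5.500: state=(-1.473, -0.737)
t=5.750: state=(-1.508, 0.451)
t=6.000: state=(-1.251, 1.592)
t=6.250: state=(-0.728, 2.532)
t=6.500: state=(-0.032, 2.902)
t=6.670: state=(0.448, 2.686)
largest grid value and its neighbours: theta(0.180)=2.15875, theta(0.190)=2.15876, theta(0.200)=2.15838
parabola through these three points peaks at t≈0.185 with theta≈2.15881

max theta = 2.159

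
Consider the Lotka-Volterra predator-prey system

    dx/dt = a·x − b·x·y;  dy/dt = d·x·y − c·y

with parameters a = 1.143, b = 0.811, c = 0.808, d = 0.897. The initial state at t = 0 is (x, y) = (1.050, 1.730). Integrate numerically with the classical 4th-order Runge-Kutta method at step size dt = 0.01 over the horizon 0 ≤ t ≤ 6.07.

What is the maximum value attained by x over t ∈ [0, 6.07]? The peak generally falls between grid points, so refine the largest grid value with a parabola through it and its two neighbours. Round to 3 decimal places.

t=0.000: state=(1.050, 1.730)
step 1 (dt=0.01): k1=(-0.273, 0.232), k2=(-0.274, 0.230), k3=(-0.274, 0.230), k4=(-0.274, 0.228); state += dt/6·(k1+2k2+2k3+k4)
t=0.010: state=(1.047, 1.732)
t=0.020: state=(1.045, 1.735)
t=0.030: state=(1.042, 1.737)
continuing one RK4 step at a time; state shown every 20 steps (Δt=0.2):
t=0.200: state=(0.993, 1.768)
t=0.400: state=(0.936, 1.788)
t=0.600: state=(0.879, 1.790)
t=0.800: state=(0.828, 1.775)
t=1.000: state=(0.782, 1.745)
t=1.200: state=(0.743, 1.702)
t=1.400: state=(0.711, 1.649)
t=1.600: state=(0.687, 1.591)
t=1.800: state=(0.671, 1.528)
t=2.000: state=(0.661, 1.465)
t=2.200: state=(0.659, 1.403)
t=2.400: state=(0.663, 1.344)
t=2.600: state=(0.673, 1.289)
t=2.800: state=(0.689, 1.239)
t=3.000: state=(0.711, 1.195)
t=3.200: state=(0.738, 1.158)
t=3.400: state=(0.771, 1.127)
t=3.600: state=(0.809, 1.105)
t=3.800: state=(0.851, 1.091)
t=4.000: state=(0.896, 1.086)
t=4.200: state=(0.944, 1.089)
t=4.400: state=(0.994, 1.103)
t=4.600: state=(1.042, 1.126)
t=4.800: state=(1.089, 1.160)
t=5.000: state=(1.130, 1.205)
t=5.200: state=(1.163, 1.259)
t=5.400: state=(1.185, 1.322)
t=5.600: state=(1.196, 1.393)
t=5.800: state=(1.191, 1.469)
t=6.000: state=(1.173, 1.545)
t=6.070: state=(1.163, 1.571)
largest grid value and its neighbours: x(5.630)=1.19585, x(5.640)=1.19588, x(5.650)=1.19587
parabola through these three points peaks at t≈5.643 with x≈1.19588

max x = 1.196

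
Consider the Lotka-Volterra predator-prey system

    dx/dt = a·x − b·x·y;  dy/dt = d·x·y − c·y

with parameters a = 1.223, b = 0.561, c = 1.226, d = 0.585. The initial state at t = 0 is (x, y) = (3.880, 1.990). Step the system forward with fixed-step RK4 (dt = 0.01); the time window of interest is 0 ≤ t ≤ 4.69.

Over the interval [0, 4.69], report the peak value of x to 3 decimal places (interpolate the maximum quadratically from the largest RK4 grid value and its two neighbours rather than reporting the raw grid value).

max x = 3.898

t=0.000: state=(3.880, 1.990)
step 1 (dt=0.01): k1=(0.414, 2.077), k2=(0.391, 2.090), k3=(0.391, 2.090), k4=(0.369, 2.104); state += dt/6·(k1+2k2+2k3+k4)
t=0.010: state=(3.884, 2.011)
t=0.020: state=(3.887, 2.032)
t=0.030: state=(3.890, 2.053)
continuing one RK4 step at a time; state shown every 20 steps (Δt=0.2):
t=0.200: state=(3.865, 2.455)
t=0.400: state=(3.639, 2.986)
t=0.600: state=(3.228, 3.497)
t=0.800: state=(2.721, 3.877)
t=1.000: state=(2.223, 4.049)
t=1.200: state=(1.804, 4.007)
t=1.400: state=(1.485, 3.797)
t=1.600: state=(1.259, 3.486)
t=1.800: state=(1.109, 3.131)
t=2.000: state=(1.017, 2.774)
t=2.200: state=(0.970, 2.437)
t=2.400: state=(0.959, 2.135)
t=2.600: state=(0.979, 1.870)
t=2.800: state=(1.027, 1.645)
t=3.000: state=(1.102, 1.458)
t=3.200: state=(1.206, 1.305)
t=3.400: state=(1.339, 1.185)
t=3.600: state=(1.506, 1.095)
t=3.800: state=(1.707, 1.034)
t=4.000: state=(1.945, 1.001)
t=4.200: state=(2.221, 0.999)
t=4.400: state=(2.532, 1.033)
t=4.600: state=(2.869, 1.108)
t=4.690: state=(3.025, 1.159)
largest grid value and its neighbours: x(0.080)=3.89818, x(0.090)=3.89827, x(0.100)=3.89786
parabola through these three points peaks at t≈0.087 with x≈3.89830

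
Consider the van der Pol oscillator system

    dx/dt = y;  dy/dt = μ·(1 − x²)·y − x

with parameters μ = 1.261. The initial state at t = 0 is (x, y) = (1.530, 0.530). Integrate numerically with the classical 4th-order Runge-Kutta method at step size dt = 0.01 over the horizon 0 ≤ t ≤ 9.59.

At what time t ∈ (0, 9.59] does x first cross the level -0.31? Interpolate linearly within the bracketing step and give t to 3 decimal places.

t=0.000: state=(1.530, 0.530)
step 1 (dt=0.01): k1=(0.530, -2.426), k2=(0.518, -2.414), k3=(0.518, -2.414), k4=(0.506, -2.401); state += dt/6·(k1+2k2+2k3+k4)
t=0.010: state=(1.535, 0.506)
t=0.020: state=(1.540, 0.482)
t=0.030: state=(1.545, 0.458)
continuing one RK4 step at a time; state shown every 50 steps (Δt=0.5):
t=0.500: state=(1.556, -0.304)
t=1.000: state=(1.301, -0.690)
t=1.500: state=(0.855, -1.137)
t=2.000: state=(0.076, -2.110)
t=2.160: state=(-0.297, -2.553)
next step: t=2.170: state=(-0.323, -2.579) — x has crossed -0.31
linear interpolation between t=2.160 (-0.29725) and t=2.170 (-0.32291) → t≈2.165

t = 2.165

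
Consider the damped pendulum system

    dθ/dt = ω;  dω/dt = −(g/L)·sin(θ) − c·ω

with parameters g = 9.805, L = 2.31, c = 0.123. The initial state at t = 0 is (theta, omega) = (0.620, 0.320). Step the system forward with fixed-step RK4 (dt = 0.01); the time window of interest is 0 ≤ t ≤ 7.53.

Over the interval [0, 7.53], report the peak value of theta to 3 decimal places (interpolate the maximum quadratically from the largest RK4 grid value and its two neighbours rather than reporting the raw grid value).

t=0.000: state=(0.620, 0.320)
step 1 (dt=0.01): k1=(0.320, -2.506), k2=(0.307, -2.510), k3=(0.307, -2.509), k4=(0.295, -2.513); state += dt/6·(k1+2k2+2k3+k4)
t=0.010: state=(0.623, 0.295)
t=0.020: state=(0.626, 0.270)
t=0.030: state=(0.628, 0.245)
continuing one RK4 step at a time; state shown every 25 steps (Δt=0.25):
t=0.250: state=(0.621, -0.308)
t=0.500: state=(0.473, -0.852)
t=0.750: state=(0.213, -1.183)
t=1.000: state=(-0.093, -1.209)
t=1.250: state=(-0.366, -0.929)
t=1.500: state=(-0.539, -0.434)
t=1.750: state=(-0.576, 0.142)
t=2.000: state=(-0.472, 0.671)
t=2.250: state=(-0.255, 1.028)
t=2.500: state=(0.020, 1.120)
t=2.750: state=(0.281, 0.926)
t=3.000: state=(0.464, 0.509)
t=3.250: state=(0.527, -0.013)
t=3.500: state=(0.459, -0.516)
t=3.750: state=(0.280, -0.885)
t=4.000: state=(0.036, -1.024)
t=4.250: state=(-0.210, -0.899)
t=4.500: state=(-0.395, -0.553)
t=4.750: state=(-0.476, -0.086)
t=5.000: state=(-0.438, 0.387)
t=5.250: state=(-0.292, 0.755)
t=5.500: state=(-0.077, 0.926)
t=5.750: state=(0.151, 0.857)
t=6.000: state=(0.334, 0.574)
t=6.250: state=(0.427, 0.160)
t=6.500: state=(0.412, -0.279)
t=6.750: state=(0.294, -0.639)
t=7.000: state=(0.107, -0.831)
t=7.250: state=(-0.103, -0.806)
t=7.500: state=(-0.280, -0.578)
t=7.530: state=(-0.296, -0.540)
largest grid value and its neighbours: theta(0.120)=0.64021, theta(0.130)=0.64024, theta(0.140)=0.64002
parabola through these three points peaks at t≈0.126 with theta≈0.64026

max theta = 0.640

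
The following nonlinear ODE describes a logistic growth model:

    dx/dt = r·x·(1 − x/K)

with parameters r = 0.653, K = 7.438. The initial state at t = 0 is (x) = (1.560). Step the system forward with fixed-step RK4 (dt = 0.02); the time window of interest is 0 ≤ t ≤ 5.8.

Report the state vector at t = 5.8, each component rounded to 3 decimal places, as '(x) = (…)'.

(x) = (6.853)

t=0.000: state=(1.560)
step 1 (dt=0.02): k1=(0.805), k2=(0.808), k3=(0.808), k4=(0.811); state += dt/6·(k1+2k2+2k3+k4)
t=0.020: state=(1.576)
t=0.040: state=(1.592)
t=0.060: state=(1.609)
continuing one RK4 step at a time; state shown every 10 steps (Δt=0.2):
t=0.200: state=(1.727)
t=0.400: state=(1.906)
t=0.600: state=(2.097)
t=0.800: state=(2.299)
t=1.000: state=(2.512)
t=1.200: state=(2.734)
t=1.400: state=(2.963)
t=1.600: state=(3.199)
t=1.800: state=(3.439)
t=2.000: state=(3.681)
t=2.200: state=(3.923)
t=2.400: state=(4.164)
t=2.600: state=(4.402)
t=2.800: state=(4.633)
t=3.000: state=(4.857)
t=3.200: state=(5.073)
t=3.400: state=(5.278)
t=3.600: state=(5.473)
t=3.800: state=(5.656)
t=4.000: state=(5.827)
t=4.200: state=(5.986)
t=4.400: state=(6.132)
t=4.600: state=(6.267)
t=4.800: state=(6.390)
t=5.000: state=(6.502)
t=5.200: state=(6.604)
t=5.400: state=(6.696)
t=5.600: state=(6.779)
t=5.800: state=(6.853)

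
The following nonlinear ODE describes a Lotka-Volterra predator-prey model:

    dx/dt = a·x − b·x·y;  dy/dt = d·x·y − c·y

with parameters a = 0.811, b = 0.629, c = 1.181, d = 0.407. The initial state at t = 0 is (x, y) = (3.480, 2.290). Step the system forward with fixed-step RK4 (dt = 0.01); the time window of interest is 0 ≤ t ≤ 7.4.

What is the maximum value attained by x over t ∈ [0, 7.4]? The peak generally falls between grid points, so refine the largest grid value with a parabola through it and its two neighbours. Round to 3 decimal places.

t=0.000: state=(3.480, 2.290)
step 1 (dt=0.01): k1=(-2.190, 0.539), k2=(-2.189, 0.529), k3=(-2.189, 0.529), k4=(-2.188, 0.520); state += dt/6·(k1+2k2+2k3+k4)
t=0.010: state=(3.458, 2.295)
t=0.020: state=(3.436, 2.300)
t=0.030: state=(3.414, 2.305)
continuing one RK4 step at a time; state shown every 25 steps (Δt=0.25):
t=0.250: state=(2.951, 2.363)
t=0.500: state=(2.498, 2.319)
t=0.750: state=(2.145, 2.184)
t=1.000: state=(1.890, 1.995)
t=1.250: state=(1.720, 1.783)
t=1.500: state=(1.618, 1.572)
t=1.750: state=(1.572, 1.376)
t=2.000: state=(1.573, 1.201)
t=2.250: state=(1.614, 1.051)
t=2.500: state=(1.693, 0.926)
t=2.750: state=(1.808, 0.823)
t=3.000: state=(1.958, 0.742)
t=3.250: state=(2.145, 0.680)
t=3.500: state=(2.370, 0.637)
t=3.750: state=(2.631, 0.611)
t=4.000: state=(2.930, 0.604)
t=4.250: state=(3.262, 0.615)
t=4.500: state=(3.618, 0.650)
t=4.750: state=(3.982, 0.712)
t=5.000: state=(4.330, 0.809)
t=5.250: state=(4.621, 0.950)
t=5.500: state=(4.803, 1.144)
t=5.750: state=(4.823, 1.392)
t=6.000: state=(4.641, 1.680)
t=6.250: state=(4.265, 1.970)
t=6.500: state=(3.757, 2.207)
t=6.750: state=(3.213, 2.342)
t=7.000: state=(2.716, 2.355)
t=7.250: state=(2.311, 2.262)
t=7.400: state=(2.117, 2.169)
largest grid value and its neighbours: x(5.640)=4.83749, x(5.650)=4.83772, x(5.660)=4.83765
parabola through these three points peaks at t≈5.653 with x≈4.83773

max x = 4.838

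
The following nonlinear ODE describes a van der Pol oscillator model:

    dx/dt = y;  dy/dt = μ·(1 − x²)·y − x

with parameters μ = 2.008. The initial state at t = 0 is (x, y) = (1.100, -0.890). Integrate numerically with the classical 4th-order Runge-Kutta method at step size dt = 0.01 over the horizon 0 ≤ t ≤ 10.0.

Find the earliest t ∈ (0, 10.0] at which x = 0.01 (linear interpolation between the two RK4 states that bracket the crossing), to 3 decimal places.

t=0.000: state=(1.100, -0.890)
step 1 (dt=0.01): k1=(-0.890, -0.725), k2=(-0.894, -0.736), k3=(-0.894, -0.736), k4=(-0.897, -0.748); state += dt/6·(k1+2k2+2k3+k4)
t=0.010: state=(1.091, -0.897)
t=0.020: state=(1.082, -0.905)
t=0.030: state=(1.073, -0.913)
continuing one RK4 step at a time; state shown every 50 steps (Δt=0.5):
t=0.500: state=(0.498, -1.707)
t=0.720: state=(0.031, -2.624)
next step: t=0.730: state=(0.004, -2.677) — x has crossed 0.01
linear interpolation between t=0.720 (0.03086) and t=0.730 (0.00435) → t≈0.728

t = 0.728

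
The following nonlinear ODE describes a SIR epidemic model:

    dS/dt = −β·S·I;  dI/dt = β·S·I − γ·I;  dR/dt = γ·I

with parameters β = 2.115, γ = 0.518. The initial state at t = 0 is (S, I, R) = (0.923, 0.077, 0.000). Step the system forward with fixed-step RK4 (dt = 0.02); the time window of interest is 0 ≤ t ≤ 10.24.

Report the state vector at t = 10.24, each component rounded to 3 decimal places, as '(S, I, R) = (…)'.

(S, I, R) = (0.018, 0.016, 0.966)

t=0.000: state=(0.923, 0.077, 0.000)
step 1 (dt=0.02): k1=(-0.150, 0.110, 0.040), k2=(-0.152, 0.112, 0.040), k3=(-0.152, 0.112, 0.040), k4=(-0.154, 0.113, 0.041); state += dt/6·(k1+2k2+2k3+k4)
t=0.020: state=(0.920, 0.079, 0.001)
t=0.040: state=(0.917, 0.082, 0.002)
t=0.060: state=(0.914, 0.084, 0.002)
continuing one RK4 step at a time; state shown every 25 steps (Δt=0.5):
t=0.500: state=(0.821, 0.150, 0.029)
t=1.000: state=(0.664, 0.255, 0.081)
t=1.500: state=(0.478, 0.361, 0.161)
t=2.000: state=(0.315, 0.422, 0.264)
t=2.500: state=(0.200, 0.425, 0.374)
t=3.000: state=(0.130, 0.390, 0.481)
t=3.500: state=(0.088, 0.337, 0.575)
t=4.000: state=(0.064, 0.281, 0.655)
t=4.500: state=(0.049, 0.230, 0.721)
t=5.000: state=(0.039, 0.186, 0.775)
t=5.500: state=(0.033, 0.149, 0.818)
t=6.000: state=(0.028, 0.119, 0.853)
t=6.500: state=(0.025, 0.094, 0.880)
t=7.000: state=(0.023, 0.075, 0.902)
t=7.500: state=(0.022, 0.059, 0.919)
t=8.000: state=(0.020, 0.047, 0.933)
t=8.500: state=(0.020, 0.037, 0.944)
t=9.000: state=(0.019, 0.029, 0.952)
t=9.500: state=(0.018, 0.023, 0.959)
t=10.000: state=(0.018, 0.018, 0.964)
t=10.240: state=(0.018, 0.016, 0.966)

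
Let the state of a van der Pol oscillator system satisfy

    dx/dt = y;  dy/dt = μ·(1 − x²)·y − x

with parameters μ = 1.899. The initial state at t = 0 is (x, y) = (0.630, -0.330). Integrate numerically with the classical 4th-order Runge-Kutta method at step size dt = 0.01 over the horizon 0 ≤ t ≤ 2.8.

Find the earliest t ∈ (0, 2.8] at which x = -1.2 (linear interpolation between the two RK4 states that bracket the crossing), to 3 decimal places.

t = 1.236

t=0.000: state=(0.630, -0.330)
step 1 (dt=0.01): k1=(-0.330, -1.008), k2=(-0.335, -1.013), k3=(-0.335, -1.013), k4=(-0.340, -1.019); state += dt/6·(k1+2k2+2k3+k4)
t=0.010: state=(0.627, -0.340)
t=0.020: state=(0.623, -0.350)
t=0.030: state=(0.620, -0.361)
continuing one RK4 step at a time; state shown every 10 steps (Δt=0.1):
t=0.100: state=(0.592, -0.437)
t=0.200: state=(0.542, -0.557)
t=0.300: state=(0.480, -0.696)
t=0.400: state=(0.402, -0.859)
t=0.500: state=(0.307, -1.053)
t=0.600: state=(0.190, -1.285)
t=0.700: state=(0.048, -1.563)
t=0.800: state=(-0.124, -1.885)
t=0.900: state=(-0.329, -2.231)
t=1.000: state=(-0.569, -2.548)
t=1.100: state=(-0.835, -2.731)
t=1.200: state=(-1.107, -2.660)
t=1.230: state=(-1.185, -2.579)
next step: t=1.240: state=(-1.211, -2.546) — x has crossed -1.2
linear interpolation between t=1.230 (-1.18527) and t=1.240 (-1.21090) → t≈1.236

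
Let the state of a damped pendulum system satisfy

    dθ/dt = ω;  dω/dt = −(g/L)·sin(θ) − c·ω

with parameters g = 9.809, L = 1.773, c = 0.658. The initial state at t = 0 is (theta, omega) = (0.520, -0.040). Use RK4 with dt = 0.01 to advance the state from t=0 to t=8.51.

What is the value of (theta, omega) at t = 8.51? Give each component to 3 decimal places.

(theta, omega) = (0.022, -0.060)

t=0.000: state=(0.520, -0.040)
step 1 (dt=0.01): k1=(-0.040, -2.723), k2=(-0.054, -2.713), k3=(-0.054, -2.712), k4=(-0.067, -2.702); state += dt/6·(k1+2k2+2k3+k4)
t=0.010: state=(0.519, -0.067)
t=0.020: state=(0.519, -0.094)
t=0.030: state=(0.518, -0.121)
continuing one RK4 step at a time; state shown every 50 steps (Δt=0.5):
t=0.500: state=(0.227, -0.952)
t=1.000: state=(-0.217, -0.636)
t=1.500: state=(-0.312, 0.249)
t=2.000: state=(-0.057, 0.631)
t=2.500: state=(0.186, 0.248)
t=3.000: state=(0.166, -0.285)
t=3.500: state=(-0.021, -0.372)
t=4.000: state=(-0.134, -0.045)
t=4.500: state=(-0.075, 0.238)
t=5.000: state=(0.046, 0.192)
t=5.500: state=(0.085, -0.042)
t=6.000: state=(0.024, -0.166)
t=6.500: state=(-0.045, -0.082)
t=7.000: state=(-0.047, 0.065)
t=7.500: state=(0.001, 0.102)
t=8.000: state=(0.035, 0.022)
t=8.500: state=(0.023, -0.059)
t=8.510: state=(0.022, -0.060)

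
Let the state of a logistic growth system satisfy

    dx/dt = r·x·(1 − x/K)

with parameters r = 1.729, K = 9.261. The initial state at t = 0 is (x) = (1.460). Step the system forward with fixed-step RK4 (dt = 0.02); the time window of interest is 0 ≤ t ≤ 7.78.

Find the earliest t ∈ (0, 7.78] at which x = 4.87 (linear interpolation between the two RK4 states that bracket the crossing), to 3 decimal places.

t = 1.029

t=0.000: state=(1.460)
step 1 (dt=0.02): k1=(2.126), k2=(2.151), k3=(2.152), k4=(2.177); state += dt/6·(k1+2k2+2k3+k4)
t=0.020: state=(1.503)
t=0.040: state=(1.547)
t=0.060: state=(1.592)
continuing one RK4 step at a time; state shown every 25 steps (Δt=0.5):
t=0.500: state=(2.849)
t=1.000: state=(4.754)
t=1.020: state=(4.834)
next step: t=1.040: state=(4.913) — x has crossed 4.87
linear interpolation between t=1.020 (4.83357) and t=1.040 (4.91341) → t≈1.029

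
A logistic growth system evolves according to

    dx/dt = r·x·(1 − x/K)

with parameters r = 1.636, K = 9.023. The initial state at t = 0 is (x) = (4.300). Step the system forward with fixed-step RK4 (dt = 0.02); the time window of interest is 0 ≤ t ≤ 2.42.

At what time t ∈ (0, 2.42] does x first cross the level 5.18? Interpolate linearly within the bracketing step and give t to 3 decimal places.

t = 0.240

t=0.000: state=(4.300)
step 1 (dt=0.02): k1=(3.682), k2=(3.685), k3=(3.685), k4=(3.687); state += dt/6·(k1+2k2+2k3+k4)
t=0.020: state=(4.374)
t=0.040: state=(4.447)
t=0.060: state=(4.521)
continuing one RK4 step at a time; state shown every 5 steps (Δt=0.1):
t=0.100: state=(4.669)
t=0.200: state=(5.036)
t=0.220: state=(5.108)
next step: t=0.240: state=(5.181) — x has crossed 5.18
linear interpolation between t=0.220 (5.10822) and t=0.240 (5.18057) → t≈0.240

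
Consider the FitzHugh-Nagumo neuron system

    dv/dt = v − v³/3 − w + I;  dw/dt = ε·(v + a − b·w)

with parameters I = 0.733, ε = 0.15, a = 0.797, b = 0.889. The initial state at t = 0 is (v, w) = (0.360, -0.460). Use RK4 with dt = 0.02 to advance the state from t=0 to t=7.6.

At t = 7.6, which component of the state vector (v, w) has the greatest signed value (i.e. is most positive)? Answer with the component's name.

t=0.000: state=(0.360, -0.460)
step 1 (dt=0.02): k1=(1.537, 0.235), k2=(1.548, 0.237), k3=(1.548, 0.237), k4=(1.559, 0.239); state += dt/6·(k1+2k2+2k3+k4)
t=0.020: state=(0.391, -0.455)
t=0.040: state=(0.422, -0.450)
t=0.060: state=(0.454, -0.446)
continuing one RK4 step at a time; state shown every 25 steps (Δt=0.5):
t=0.500: state=(1.209, -0.316)
t=1.000: state=(1.814, -0.124)
t=1.500: state=(1.972, 0.081)
t=2.000: state=(1.958, 0.276)
t=2.500: state=(1.904, 0.456)
t=3.000: state=(1.842, 0.621)
t=3.500: state=(1.777, 0.770)
t=4.000: state=(1.712, 0.904)
t=4.500: state=(1.646, 1.026)
t=5.000: state=(1.579, 1.134)
t=5.500: state=(1.511, 1.231)
t=6.000: state=(1.442, 1.317)
t=6.500: state=(1.370, 1.391)
t=7.000: state=(1.296, 1.456)
t=7.500: state=(1.217, 1.511)
t=7.600: state=(1.201, 1.521)
compare at T: v=1.201, w=1.521

largest component: w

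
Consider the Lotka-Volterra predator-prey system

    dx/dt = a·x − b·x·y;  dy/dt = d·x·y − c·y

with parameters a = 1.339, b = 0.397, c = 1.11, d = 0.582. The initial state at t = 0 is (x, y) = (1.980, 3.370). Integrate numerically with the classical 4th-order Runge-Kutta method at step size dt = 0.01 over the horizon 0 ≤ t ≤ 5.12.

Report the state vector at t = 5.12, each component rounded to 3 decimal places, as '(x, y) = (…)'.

(x, y) = (1.980, 3.365)

t=0.000: state=(1.980, 3.370)
step 1 (dt=0.01): k1=(0.002, 0.143), k2=(0.002, 0.143), k3=(0.002, 0.143), k4=(0.001, 0.143); state += dt/6·(k1+2k2+2k3+k4)
t=0.010: state=(1.980, 3.371)
t=0.020: state=(1.980, 3.373)
t=0.030: state=(1.980, 3.374)
continuing one RK4 step at a time; state shown every 20 steps (Δt=0.2):
t=0.200: state=(1.978, 3.398)
t=0.400: state=(1.972, 3.426)
t=0.600: state=(1.962, 3.450)
t=0.800: state=(1.948, 3.469)
t=1.000: state=(1.932, 3.482)
t=1.200: state=(1.915, 3.489)
t=1.400: state=(1.897, 3.489)
t=1.600: state=(1.880, 3.481)
t=1.800: state=(1.865, 3.467)
t=2.000: state=(1.853, 3.448)
t=2.200: state=(1.843, 3.424)
t=2.400: state=(1.838, 3.398)
t=2.600: state=(1.836, 3.370)
t=2.800: state=(1.839, 3.342)
t=3.000: state=(1.845, 3.317)
t=3.200: state=(1.855, 3.295)
t=3.400: state=(1.868, 3.277)
t=3.600: state=(1.883, 3.265)
t=3.800: state=(1.900, 3.259)
t=4.000: state=(1.917, 3.259)
t=4.200: state=(1.934, 3.266)
t=4.400: state=(1.949, 3.280)
t=4.600: state=(1.962, 3.298)
t=4.800: state=(1.972, 3.322)
t=5.000: state=(1.978, 3.348)
t=5.120: state=(1.980, 3.365)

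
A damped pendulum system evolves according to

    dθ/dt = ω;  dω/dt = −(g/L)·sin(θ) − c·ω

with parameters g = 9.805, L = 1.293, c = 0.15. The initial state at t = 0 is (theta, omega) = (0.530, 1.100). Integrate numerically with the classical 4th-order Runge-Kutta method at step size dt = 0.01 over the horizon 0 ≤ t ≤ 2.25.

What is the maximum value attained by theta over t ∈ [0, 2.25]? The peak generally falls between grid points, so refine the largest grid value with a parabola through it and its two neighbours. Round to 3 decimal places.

max theta = 0.668

t=0.000: state=(0.530, 1.100)
step 1 (dt=0.01): k1=(1.100, -3.999), k2=(1.080, -4.031), k3=(1.080, -4.031), k4=(1.060, -4.063); state += dt/6·(k1+2k2+2k3+k4)
t=0.010: state=(0.541, 1.060)
t=0.020: state=(0.551, 1.019)
t=0.030: state=(0.561, 0.977)
continuing one RK4 step at a time; state shown every 10 steps (Δt=0.1):
t=0.100: state=(0.619, 0.672)
t=0.200: state=(0.663, 0.210)
t=0.300: state=(0.661, -0.258)
t=0.400: state=(0.612, -0.704)
t=0.500: state=(0.522, -1.100)
t=0.600: state=(0.395, -1.418)
t=0.700: state=(0.242, -1.633)
t=0.800: state=(0.072, -1.727)
t=0.900: state=(-0.099, -1.691)
t=1.000: state=(-0.261, -1.529)
t=1.100: state=(-0.402, -1.260)
t=1.200: state=(-0.511, -0.908)
t=1.300: state=(-0.581, -0.501)
t=1.400: state=(-0.610, -0.069)
t=1.500: state=(-0.595, 0.361)
t=1.600: state=(-0.539, 0.762)
t=1.700: state=(-0.445, 1.108)
t=1.800: state=(-0.320, 1.373)
t=1.900: state=(-0.174, 1.537)
t=2.000: state=(-0.016, 1.586)
t=2.100: state=(0.140, 1.516)
t=2.200: state=(0.283, 1.334)
t=2.250: state=(0.347, 1.207)
largest grid value and its neighbours: theta(0.230)=0.66750, theta(0.240)=0.66795, theta(0.250)=0.66794
parabola through these three points peaks at t≈0.245 with theta≈0.66800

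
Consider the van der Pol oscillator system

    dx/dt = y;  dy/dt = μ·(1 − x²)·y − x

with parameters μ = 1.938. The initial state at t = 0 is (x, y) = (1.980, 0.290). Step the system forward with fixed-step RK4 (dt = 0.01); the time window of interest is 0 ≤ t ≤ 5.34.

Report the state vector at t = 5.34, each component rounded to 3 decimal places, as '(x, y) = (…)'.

t=0.000: state=(1.980, 0.290)
step 1 (dt=0.01): k1=(0.290, -3.621), k2=(0.272, -3.523), k3=(0.272, -3.526), k4=(0.255, -3.430); state += dt/6·(k1+2k2+2k3+k4)
t=0.010: state=(1.983, 0.255)
t=0.020: state=(1.985, 0.221)
t=0.030: state=(1.987, 0.190)
continuing one RK4 step at a time; state shown every 20 steps (Δt=0.2):
t=0.200: state=(1.986, -0.145)
t=0.400: state=(1.941, -0.286)
t=0.600: state=(1.877, -0.342)
t=0.800: state=(1.805, -0.377)
t=1.000: state=(1.727, -0.408)
t=1.200: state=(1.642, -0.442)
t=1.400: state=(1.549, -0.484)
t=1.600: state=(1.447, -0.538)
t=1.800: state=(1.333, -0.609)
t=2.000: state=(1.202, -0.708)
t=2.200: state=(1.047, -0.854)
t=2.400: state=(0.855, -1.079)
t=2.600: state=(0.606, -1.449)
t=2.800: state=(0.258, -2.079)
t=3.000: state=(-0.250, -3.046)
t=3.200: state=(-0.946, -3.742)
t=3.400: state=(-1.615, -2.605)
t=3.600: state=(-1.947, -0.839)
t=3.800: state=(-2.019, -0.028)
t=4.000: state=(-1.994, 0.228)
t=4.200: state=(-1.939, 0.313)
t=4.400: state=(-1.872, 0.353)
t=4.600: state=(-1.798, 0.382)
t=4.800: state=(-1.719, 0.412)
t=5.000: state=(-1.633, 0.447)
t=5.200: state=(-1.540, 0.489)
t=5.340: state=(-1.469, 0.526)

(x, y) = (-1.469, 0.526)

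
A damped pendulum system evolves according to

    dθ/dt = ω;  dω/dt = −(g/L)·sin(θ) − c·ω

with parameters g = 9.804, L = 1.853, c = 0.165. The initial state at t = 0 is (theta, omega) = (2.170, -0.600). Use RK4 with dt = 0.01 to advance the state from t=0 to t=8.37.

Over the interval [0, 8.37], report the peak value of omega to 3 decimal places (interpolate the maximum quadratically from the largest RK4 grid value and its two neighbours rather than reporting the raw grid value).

t=0.000: state=(2.170, -0.600)
step 1 (dt=0.01): k1=(-0.600, -4.270), k2=(-0.621, -4.276), k3=(-0.621, -4.276), k4=(-0.643, -4.282); state += dt/6·(k1+2k2+2k3+k4)
t=0.010: state=(2.164, -0.643)
t=0.020: state=(2.157, -0.686)
t=0.030: state=(2.150, -0.729)
continuing one RK4 step at a time; state shown every 50 steps (Δt=0.5):
t=0.500: state=(1.300, -2.929)
t=1.000: state=(-0.502, -3.588)
t=1.500: state=(-1.706, -1.062)
t=2.000: state=(-1.585, 1.516)
t=2.500: state=(-0.276, 3.383)
t=3.000: state=(1.187, 1.943)
t=3.500: state=(1.489, -0.720)
t=4.000: state=(0.542, -2.840)
t=4.500: state=(-0.852, -2.161)
t=5.000: state=(-1.318, 0.348)
t=5.500: state=(-0.569, 2.441)
t=6.000: state=(0.686, 2.045)
t=6.500: state=(1.153, -0.261)
t=7.000: state=(0.487, -2.187)
t=7.500: state=(-0.625, -1.785)
t=8.000: state=(-1.005, 0.345)
t=8.370: state=(-0.602, 1.734)
largest grid value and its neighbours: omega(2.540)=3.40434, omega(2.550)=3.40520, omega(2.560)=3.40426
parabola through these three points peaks at t≈2.550 with omega≈3.40520

max omega = 3.405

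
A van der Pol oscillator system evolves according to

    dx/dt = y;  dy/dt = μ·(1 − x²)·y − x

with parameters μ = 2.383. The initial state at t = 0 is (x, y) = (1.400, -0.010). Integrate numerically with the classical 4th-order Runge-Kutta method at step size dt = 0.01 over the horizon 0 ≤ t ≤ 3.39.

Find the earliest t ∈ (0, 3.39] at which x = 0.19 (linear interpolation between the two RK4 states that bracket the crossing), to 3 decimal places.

t = 1.563

t=0.000: state=(1.400, -0.010)
step 1 (dt=0.01): k1=(-0.010, -1.377), k2=(-0.017, -1.361), k3=(-0.017, -1.361), k4=(-0.024, -1.346); state += dt/6·(k1+2k2+2k3+k4)
t=0.010: state=(1.400, -0.024)
t=0.020: state=(1.400, -0.037)
t=0.030: state=(1.399, -0.050)
continuing one RK4 step at a time; state shown every 20 steps (Δt=0.2):
t=0.200: state=(1.374, -0.231)
t=0.400: state=(1.312, -0.382)
t=0.600: state=(1.223, -0.507)
t=0.800: state=(1.109, -0.642)
t=1.000: state=(0.963, -0.824)
t=1.200: state=(0.773, -1.109)
t=1.400: state=(0.506, -1.611)
t=1.560: state=(0.196, -2.309)
next step: t=1.570: state=(0.173, -2.364) — x has crossed 0.19
linear interpolation between t=1.560 (0.19648) and t=1.570 (0.17311) → t≈1.563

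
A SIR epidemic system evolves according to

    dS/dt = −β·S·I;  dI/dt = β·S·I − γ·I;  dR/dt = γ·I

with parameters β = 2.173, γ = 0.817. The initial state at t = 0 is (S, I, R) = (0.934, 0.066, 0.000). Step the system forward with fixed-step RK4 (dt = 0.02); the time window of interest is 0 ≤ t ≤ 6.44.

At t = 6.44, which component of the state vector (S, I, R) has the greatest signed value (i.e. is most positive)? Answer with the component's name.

t=0.000: state=(0.934, 0.066, 0.000)
step 1 (dt=0.02): k1=(-0.134, 0.080, 0.054), k2=(-0.135, 0.081, 0.055), k3=(-0.135, 0.081, 0.055), k4=(-0.137, 0.082, 0.055); state += dt/6·(k1+2k2+2k3+k4)
t=0.020: state=(0.931, 0.068, 0.001)
t=0.040: state=(0.929, 0.069, 0.002)
t=0.060: state=(0.926, 0.071, 0.003)
continuing one RK4 step at a time; state shown every 25 steps (Δt=0.5):
t=0.500: state=(0.848, 0.116, 0.036)
t=1.000: state=(0.722, 0.181, 0.097)
t=1.500: state=(0.572, 0.244, 0.184)
t=2.000: state=(0.430, 0.278, 0.292)
t=2.500: state=(0.317, 0.277, 0.407)
t=3.000: state=(0.238, 0.248, 0.514)
t=3.500: state=(0.186, 0.207, 0.607)
t=4.000: state=(0.152, 0.165, 0.683)
t=4.500: state=(0.129, 0.128, 0.743)
t=5.000: state=(0.115, 0.097, 0.788)
t=5.500: state=(0.105, 0.072, 0.823)
t=6.000: state=(0.098, 0.054, 0.848)
t=6.440: state=(0.093, 0.041, 0.865)
compare at T: S=0.093, I=0.041, R=0.865

largest component: R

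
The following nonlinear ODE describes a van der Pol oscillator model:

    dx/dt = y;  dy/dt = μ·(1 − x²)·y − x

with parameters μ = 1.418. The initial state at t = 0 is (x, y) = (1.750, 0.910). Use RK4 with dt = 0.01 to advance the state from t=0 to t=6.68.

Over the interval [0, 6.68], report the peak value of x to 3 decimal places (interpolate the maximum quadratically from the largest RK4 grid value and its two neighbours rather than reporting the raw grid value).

t=0.000: state=(1.750, 0.910)
step 1 (dt=0.01): k1=(0.910, -4.411), k2=(0.888, -4.372), k3=(0.888, -4.372), k4=(0.866, -4.331); state += dt/6·(k1+2k2+2k3+k4)
t=0.010: state=(1.759, 0.866)
t=0.020: state=(1.767, 0.823)
t=0.030: state=(1.775, 0.781)
continuing one RK4 step at a time; state shown every 25 steps (Δt=0.25):
t=0.250: state=(1.863, 0.091)
t=0.500: state=(1.834, -0.273)
t=0.750: state=(1.743, -0.437)
t=1.000: state=(1.620, -0.540)
t=1.250: state=(1.473, -0.637)
t=1.500: state=(1.300, -0.757)
t=1.750: state=(1.091, -0.928)
t=2.000: state=(0.828, -1.197)
t=2.250: state=(0.478, -1.642)
t=2.500: state=(-0.016, -2.352)
t=2.750: state=(-0.703, -3.076)
t=3.000: state=(-1.449, -2.588)
t=3.250: state=(-1.898, -1.004)
t=3.500: state=(-2.012, -0.053)
t=3.750: state=(-1.975, 0.290)
t=4.000: state=(-1.884, 0.422)
t=4.250: state=(-1.769, 0.497)
t=4.500: state=(-1.636, 0.565)
t=4.750: state=(-1.485, 0.648)
t=5.000: state=(-1.310, 0.760)
t=5.250: state=(-1.100, 0.927)
t=5.500: state=(-0.838, 1.191)
t=5.750: state=(-0.490, 1.630)
t=6.000: state=(-0.001, 2.334)
t=6.250: state=(0.683, 3.071)
t=6.500: state=(1.434, 2.627)
t=6.680: state=(1.805, 1.470)
largest grid value and its neighbours: x(0.280)=1.86493, x(0.290)=1.86512, x(0.300)=1.86511
parabola through these three points peaks at t≈0.295 with x≈1.86514

max x = 1.865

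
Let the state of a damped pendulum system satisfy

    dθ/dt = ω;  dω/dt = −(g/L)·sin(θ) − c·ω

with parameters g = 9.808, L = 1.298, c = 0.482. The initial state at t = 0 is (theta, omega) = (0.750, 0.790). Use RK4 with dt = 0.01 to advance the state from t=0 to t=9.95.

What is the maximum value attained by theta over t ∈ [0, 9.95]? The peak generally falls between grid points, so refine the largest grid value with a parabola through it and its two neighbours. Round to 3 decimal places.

max theta = 0.806

t=0.000: state=(0.750, 0.790)
step 1 (dt=0.01): k1=(0.790, -5.531), k2=(0.762, -5.540), k3=(0.762, -5.539), k4=(0.735, -5.547); state += dt/6·(k1+2k2+2k3+k4)
t=0.010: state=(0.758, 0.735)
t=0.020: state=(0.765, 0.679)
t=0.030: state=(0.771, 0.623)
continuing one RK4 step at a time; state shown every 50 steps (Δt=0.5):
t=0.500: state=(0.496, -1.580)
t=1.000: state=(-0.372, -1.349)
t=1.500: state=(-0.541, 0.683)
t=2.000: state=(0.071, 1.356)
t=2.500: state=(0.452, -0.011)
t=3.000: state=(0.119, -1.071)
t=3.500: state=(-0.310, -0.398)
t=4.000: state=(-0.209, 0.692)
t=4.500: state=(0.166, 0.571)
t=5.000: state=(0.225, -0.335)
t=5.500: state=(-0.048, -0.572)
t=6.000: state=(-0.194, 0.056)
t=6.500: state=(-0.032, 0.470)
t=7.000: state=(0.141, 0.125)
t=7.500: state=(0.076, -0.325)
t=8.000: state=(-0.084, -0.214)
t=8.500: state=(-0.089, 0.179)
t=9.000: state=(0.034, 0.232)
t=9.500: state=(0.082, -0.058)
t=9.950: state=(0.013, -0.205)
largest grid value and its neighbours: theta(0.130)=0.80573, theta(0.140)=0.80614, theta(0.150)=0.80600
parabola through these three points peaks at t≈0.143 with theta≈0.80616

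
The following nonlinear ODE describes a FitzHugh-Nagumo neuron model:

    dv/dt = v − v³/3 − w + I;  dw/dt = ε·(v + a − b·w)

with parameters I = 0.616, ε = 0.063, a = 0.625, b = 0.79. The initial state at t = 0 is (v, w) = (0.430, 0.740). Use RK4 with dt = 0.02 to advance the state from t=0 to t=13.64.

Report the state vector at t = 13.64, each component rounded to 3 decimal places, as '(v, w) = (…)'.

(v, w) = (0.232, 1.445)

t=0.000: state=(0.430, 0.740)
step 1 (dt=0.02): k1=(0.279, 0.030), k2=(0.281, 0.030), k3=(0.281, 0.030), k4=(0.283, 0.030); state += dt/6·(k1+2k2+2k3+k4)
t=0.020: state=(0.436, 0.741)
t=0.040: state=(0.441, 0.741)
t=0.060: state=(0.447, 0.742)
continuing one RK4 step at a time; state shown every 25 steps (Δt=0.5):
t=0.500: state=(0.596, 0.757)
t=1.000: state=(0.811, 0.780)
t=1.500: state=(1.051, 0.809)
t=2.000: state=(1.263, 0.845)
t=2.500: state=(1.406, 0.885)
t=3.000: state=(1.479, 0.928)
t=3.500: state=(1.503, 0.971)
t=4.000: state=(1.500, 1.013)
t=4.500: state=(1.483, 1.054)
t=5.000: state=(1.459, 1.094)
t=5.500: state=(1.430, 1.131)
t=6.000: state=(1.399, 1.167)
t=6.500: state=(1.366, 1.201)
t=7.000: state=(1.331, 1.232)
t=7.500: state=(1.294, 1.262)
t=8.000: state=(1.256, 1.291)
t=8.500: state=(1.215, 1.317)
t=9.000: state=(1.172, 1.341)
t=9.500: state=(1.125, 1.363)
t=10.000: state=(1.075, 1.383)
t=10.500: state=(1.019, 1.401)
t=11.000: state=(0.955, 1.417)
t=11.500: state=(0.881, 1.430)
t=12.000: state=(0.792, 1.441)
t=12.500: state=(0.679, 1.448)
t=13.000: state=(0.528, 1.450)
t=13.500: state=(0.311, 1.447)
t=13.640: state=(0.232, 1.445)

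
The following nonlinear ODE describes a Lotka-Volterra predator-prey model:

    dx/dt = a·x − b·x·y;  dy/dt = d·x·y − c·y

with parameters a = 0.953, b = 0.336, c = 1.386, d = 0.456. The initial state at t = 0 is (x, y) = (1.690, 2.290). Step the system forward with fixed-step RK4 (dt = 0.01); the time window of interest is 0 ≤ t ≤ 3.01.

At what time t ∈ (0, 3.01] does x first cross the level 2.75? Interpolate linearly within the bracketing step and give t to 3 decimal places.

t = 1.261

t=0.000: state=(1.690, 2.290)
step 1 (dt=0.01): k1=(0.310, -1.409), k2=(0.315, -1.403), k3=(0.314, -1.403), k4=(0.319, -1.397); state += dt/6·(k1+2k2+2k3+k4)
t=0.010: state=(1.693, 2.276)
t=0.020: state=(1.696, 2.262)
t=0.030: state=(1.700, 2.248)
continuing one RK4 step at a time; state shown every 10 steps (Δt=0.1):
t=0.100: state=(1.725, 2.155)
t=0.200: state=(1.769, 2.032)
t=0.300: state=(1.821, 1.919)
t=0.400: state=(1.881, 1.818)
t=0.500: state=(1.950, 1.727)
t=0.600: state=(2.026, 1.646)
t=0.700: state=(2.112, 1.575)
t=0.800: state=(2.205, 1.513)
t=0.900: state=(2.308, 1.460)
t=1.000: state=(2.419, 1.415)
t=1.100: state=(2.539, 1.380)
t=1.200: state=(2.667, 1.352)
t=1.260: state=(2.749, 1.340)
next step: t=1.270: state=(2.763, 1.339) — x has crossed 2.75
linear interpolation between t=1.260 (2.74883) and t=1.270 (2.76269) → t≈1.261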